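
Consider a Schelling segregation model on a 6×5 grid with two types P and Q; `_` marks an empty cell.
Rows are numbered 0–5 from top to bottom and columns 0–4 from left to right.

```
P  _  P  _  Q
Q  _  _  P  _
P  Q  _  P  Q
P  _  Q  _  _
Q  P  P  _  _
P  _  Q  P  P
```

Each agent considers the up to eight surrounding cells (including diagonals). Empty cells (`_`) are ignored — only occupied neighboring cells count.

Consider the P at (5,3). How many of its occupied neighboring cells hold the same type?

Occupied neighbors of (5,3): (4,2)=P, (5,2)=Q, (5,4)=P.
Same type (P): 2 of 3.

2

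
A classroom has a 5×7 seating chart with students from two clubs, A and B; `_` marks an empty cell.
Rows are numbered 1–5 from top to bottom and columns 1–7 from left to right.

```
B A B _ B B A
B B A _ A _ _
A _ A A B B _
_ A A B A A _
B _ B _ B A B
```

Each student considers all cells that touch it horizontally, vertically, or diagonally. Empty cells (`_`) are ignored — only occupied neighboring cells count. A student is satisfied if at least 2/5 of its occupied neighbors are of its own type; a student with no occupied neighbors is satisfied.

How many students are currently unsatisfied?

Row 1: (1,1)B 2/3 ✓ · (1,2)A 1/5 ✗ · (1,3)B 1/3 ✗ · (1,5)B 1/2 ✓ · (1,6)B 1/3 ✗ · (1,7)A 0/1 ✗
Row 2: (2,1)B 2/4 ✓ · (2,2)B 3/7 ✓ · (2,3)A 3/5 ✓ · (2,5)A 1/5 ✗
Row 3: (3,1)A 1/3 ✗ · (3,3)A 4/6 ✓ · (3,4)A 5/7 ✓ · (3,5)B 2/6 ✗ · (3,6)B 1/4 ✗
Row 4: (4,2)A 3/5 ✓ · (4,3)A 3/5 ✓ · (4,4)B 3/7 ✓ · (4,5)A 3/7 ✓ · (4,6)A 2/6 ✗
Row 5: (5,1)B 0/1 ✗ · (5,3)B 1/3 ✗ · (5,5)B 1/4 ✗ · (5,6)A 2/4 ✓ · (5,7)B 0/2 ✗
Unsatisfied: (1,2), (1,3), (1,6), (1,7), (2,5), (3,1), (3,5), (3,6), (4,6), (5,1), (5,3), (5,5), (5,7) — 13 in total.

13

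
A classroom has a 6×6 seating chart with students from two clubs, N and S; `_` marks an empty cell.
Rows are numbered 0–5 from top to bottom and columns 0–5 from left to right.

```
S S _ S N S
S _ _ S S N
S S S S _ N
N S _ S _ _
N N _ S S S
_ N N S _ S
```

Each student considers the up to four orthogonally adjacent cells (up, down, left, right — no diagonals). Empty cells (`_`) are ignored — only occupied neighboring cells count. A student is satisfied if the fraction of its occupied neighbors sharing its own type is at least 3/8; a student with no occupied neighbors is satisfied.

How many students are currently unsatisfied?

6

Row 0: (0,0)S 2/2 satisfied · (0,1)S 1/1 satisfied · (0,3)S 1/2 satisfied · (0,4)N 0/3 not · (0,5)S 0/2 not
Row 1: (1,0)S 2/2 satisfied · (1,3)S 3/3 satisfied · (1,4)S 1/3 not · (1,5)N 1/3 not
Row 2: (2,0)S 2/3 satisfied · (2,1)S 3/3 satisfied · (2,2)S 2/2 satisfied · (2,3)S 3/3 satisfied · (2,5)N 1/1 satisfied
Row 3: (3,0)N 1/3 not · (3,1)S 1/3 not · (3,3)S 2/2 satisfied
Row 4: (4,0)N 2/2 satisfied · (4,1)N 2/3 satisfied · (4,3)S 3/3 satisfied · (4,4)S 2/2 satisfied · (4,5)S 2/2 satisfied
Row 5: (5,1)N 2/2 satisfied · (5,2)N 1/2 satisfied · (5,3)S 1/2 satisfied · (5,5)S 1/1 satisfied
Unsatisfied: (0,4), (0,5), (1,4), (1,5), (3,0), (3,1) — 6 in total.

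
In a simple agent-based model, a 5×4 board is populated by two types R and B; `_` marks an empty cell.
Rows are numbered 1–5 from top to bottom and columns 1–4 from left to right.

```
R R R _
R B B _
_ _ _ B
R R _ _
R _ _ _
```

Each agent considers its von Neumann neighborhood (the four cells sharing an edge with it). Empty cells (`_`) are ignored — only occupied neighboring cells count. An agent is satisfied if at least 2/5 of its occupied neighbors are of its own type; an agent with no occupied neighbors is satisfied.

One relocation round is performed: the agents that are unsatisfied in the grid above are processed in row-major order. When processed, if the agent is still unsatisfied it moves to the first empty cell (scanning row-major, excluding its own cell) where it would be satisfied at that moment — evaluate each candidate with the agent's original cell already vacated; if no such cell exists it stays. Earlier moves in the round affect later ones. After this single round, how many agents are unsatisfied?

Initially unsatisfied (in order): (2,2).
  (2,2) → (2,4).
Resulting grid:
R R R _
R _ B B
_ _ _ B
R R _ _
R _ _ _
All satisfied now.

0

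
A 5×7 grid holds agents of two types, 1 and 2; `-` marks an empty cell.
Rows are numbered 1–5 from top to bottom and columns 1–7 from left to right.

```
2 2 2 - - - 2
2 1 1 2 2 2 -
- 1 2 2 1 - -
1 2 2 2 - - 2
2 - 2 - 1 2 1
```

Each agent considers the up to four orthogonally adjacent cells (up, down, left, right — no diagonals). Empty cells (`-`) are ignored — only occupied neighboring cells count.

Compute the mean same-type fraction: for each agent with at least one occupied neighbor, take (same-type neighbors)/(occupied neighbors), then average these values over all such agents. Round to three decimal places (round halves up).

0.464

Row 1: (1,1)2 2/2 · (1,2)2 2/3 · (1,3)2 1/2 · (1,7)2 — no occupied neighbors
Row 2: (2,1)2 1/2 · (2,2)1 2/4 · (2,3)1 1/4 · (2,4)2 2/3 · (2,5)2 2/3 · (2,6)2 1/1
Row 3: (3,2)1 1/3 · (3,3)2 2/4 · (3,4)2 3/4 · (3,5)1 0/2
Row 4: (4,1)1 0/2 · (4,2)2 1/3 · (4,3)2 4/4 · (4,4)2 2/2 · (4,7)2 0/1
Row 5: (5,1)2 0/1 · (5,3)2 1/1 · (5,5)1 0/1 · (5,6)2 0/2 · (5,7)1 0/2
Sum over 23 agents: 2/2 + 2/3 + 1/2 + 1/2 + 2/4 + 1/4 + 2/3 + 2/3 + 1/1 + 1/3 + 2/4 + 3/4 + 0/2 + 0/2 + 1/3 + 4/4 + 2/2 + 0/1 + 0/1 + 1/1 + 0/1 + 0/2 + 0/2 = 32/3; mean = 32/3 ÷ 23 = 32/69 = 0.463768… → 0.464.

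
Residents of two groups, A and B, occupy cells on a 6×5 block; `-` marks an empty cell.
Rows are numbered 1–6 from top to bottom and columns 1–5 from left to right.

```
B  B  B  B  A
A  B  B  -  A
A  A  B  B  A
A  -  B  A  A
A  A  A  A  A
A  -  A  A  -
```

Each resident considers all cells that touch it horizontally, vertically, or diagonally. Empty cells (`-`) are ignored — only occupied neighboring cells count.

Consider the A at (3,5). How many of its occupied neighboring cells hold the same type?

Occupied neighbors of (3,5): (2,5)=A, (3,4)=B, (4,4)=A, (4,5)=A.
Same type (A): 3 of 4.

3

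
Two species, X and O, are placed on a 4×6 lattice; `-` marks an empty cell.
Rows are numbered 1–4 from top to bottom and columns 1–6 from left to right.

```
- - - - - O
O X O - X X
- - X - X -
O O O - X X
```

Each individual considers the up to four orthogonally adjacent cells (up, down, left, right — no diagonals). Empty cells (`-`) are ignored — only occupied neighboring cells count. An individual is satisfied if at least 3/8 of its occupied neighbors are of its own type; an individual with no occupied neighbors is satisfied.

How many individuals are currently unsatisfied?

5

Row 1: (1,6)O 0/1 not
Row 2: (2,1)O 0/1 not · (2,2)X 0/2 not · (2,3)O 0/2 not · (2,5)X 2/2 satisfied · (2,6)X 1/2 satisfied
Row 3: (3,3)X 0/2 not · (3,5)X 2/2 satisfied
Row 4: (4,1)O 1/1 satisfied · (4,2)O 2/2 satisfied · (4,3)O 1/2 satisfied · (4,5)X 2/2 satisfied · (4,6)X 1/1 satisfied
Unsatisfied: (1,6), (2,1), (2,2), (2,3), (3,3) — 5 in total.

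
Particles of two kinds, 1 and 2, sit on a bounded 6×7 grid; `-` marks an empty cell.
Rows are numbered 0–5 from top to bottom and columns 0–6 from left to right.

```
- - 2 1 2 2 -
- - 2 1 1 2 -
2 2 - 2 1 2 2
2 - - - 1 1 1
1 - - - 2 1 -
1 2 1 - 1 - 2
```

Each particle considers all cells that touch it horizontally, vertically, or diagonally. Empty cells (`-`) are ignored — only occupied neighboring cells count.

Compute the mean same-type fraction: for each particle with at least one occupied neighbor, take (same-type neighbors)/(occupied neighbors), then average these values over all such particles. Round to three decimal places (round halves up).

(0,2)2 1/3
(0,3)1 2/5
(0,4)2 2/5
(0,5)2 2/3
(1,2)2 3/5
(1,3)1 3/7
(1,4)1 3/8
(1,5)2 4/6
(2,0)2 2/2
(2,1)2 3/3
(2,3)2 1/5
(2,4)1 4/7
(2,5)2 2/7
(2,6)2 2/4
(3,0)2 2/3
(3,4)1 3/6
(3,5)1 4/7
(3,6)1 2/4
(4,0)1 1/3
(4,4)2 0/4
(4,5)1 4/6
(5,0)1 1/2
(5,1)2 0/3
(5,2)1 0/1
(5,4)1 1/2
(5,6)2 0/1
Sum over 26 particles: 1/3 + 2/5 + 2/5 + 2/3 + 3/5 + 3/7 + 3/8 + 4/6 + 2/2 + 3/3 + 1/5 + 4/7 + 2/7 + 2/4 + 2/3 + 3/6 + 4/7 + 2/4 + 1/3 + 0/4 + 4/6 + 1/2 + 0/3 + 0/1 + 1/2 + 0/1 = 9799/840; mean = 9799/840 ÷ 26 = 9799/21840 = 0.448672… → 0.449.

0.449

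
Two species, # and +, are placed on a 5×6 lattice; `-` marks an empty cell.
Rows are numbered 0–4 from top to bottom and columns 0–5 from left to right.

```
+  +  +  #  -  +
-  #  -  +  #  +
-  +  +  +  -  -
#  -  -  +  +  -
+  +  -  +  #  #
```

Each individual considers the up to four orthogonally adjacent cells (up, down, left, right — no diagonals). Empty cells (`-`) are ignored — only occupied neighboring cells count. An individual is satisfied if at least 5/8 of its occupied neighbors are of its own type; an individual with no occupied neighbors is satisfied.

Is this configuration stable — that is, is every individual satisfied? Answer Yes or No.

Row 0: (0,0)+ 1/1 ✓ · (0,1)+ 2/3 ✓ · (0,2)+ 1/2 ✗ · (0,3)# 0/2 ✗ · (0,5)+ 1/1 ✓
Row 1: (1,1)# 0/2 ✗ · (1,3)+ 1/3 ✗ · (1,4)# 0/2 ✗ · (1,5)+ 1/2 ✗
Row 2: (2,1)+ 1/2 ✗ · (2,2)+ 2/2 ✓ · (2,3)+ 3/3 ✓
Row 3: (3,0)# 0/1 ✗ · (3,3)+ 3/3 ✓ · (3,4)+ 1/2 ✗
Row 4: (4,0)+ 1/2 ✗ · (4,1)+ 1/1 ✓ · (4,3)+ 1/2 ✗ · (4,4)# 1/3 ✗ · (4,5)# 1/1 ✓
For instance (0,2) has only 1/2 same-type neighbors, below 5/8.

No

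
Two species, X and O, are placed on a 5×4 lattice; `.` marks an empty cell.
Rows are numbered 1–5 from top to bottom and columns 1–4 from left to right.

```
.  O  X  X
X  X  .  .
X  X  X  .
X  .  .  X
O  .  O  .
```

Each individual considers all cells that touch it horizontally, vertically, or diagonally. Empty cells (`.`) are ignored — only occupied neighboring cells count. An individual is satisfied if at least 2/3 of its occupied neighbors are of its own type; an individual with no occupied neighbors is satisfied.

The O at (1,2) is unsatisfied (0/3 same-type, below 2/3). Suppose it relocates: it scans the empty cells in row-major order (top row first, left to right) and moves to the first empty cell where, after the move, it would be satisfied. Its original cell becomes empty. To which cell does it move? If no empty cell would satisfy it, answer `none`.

(5,2)

Vacating (1,2). Empty cells in order:
  (1,1): 0/2 same-type → still unsatisfied.
  (2,3): 0/5 same-type → still unsatisfied.
  (2,4): 0/3 same-type → still unsatisfied.
  (3,4): 0/2 same-type → still unsatisfied.
  (4,2): 2/6 same-type → still unsatisfied.
  (4,3): 1/4 same-type → still unsatisfied.
  (5,2): 2/3 same-type → satisfied — stop here.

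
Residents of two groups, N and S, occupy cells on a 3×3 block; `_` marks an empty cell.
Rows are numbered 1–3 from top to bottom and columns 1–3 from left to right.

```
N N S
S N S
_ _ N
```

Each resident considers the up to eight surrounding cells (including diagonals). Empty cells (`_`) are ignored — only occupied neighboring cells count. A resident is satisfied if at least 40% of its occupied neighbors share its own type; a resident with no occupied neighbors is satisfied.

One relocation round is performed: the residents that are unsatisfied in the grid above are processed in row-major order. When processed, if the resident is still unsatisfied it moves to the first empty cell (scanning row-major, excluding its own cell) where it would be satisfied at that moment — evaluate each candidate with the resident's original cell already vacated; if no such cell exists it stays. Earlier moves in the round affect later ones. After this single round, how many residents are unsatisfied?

Initially unsatisfied (in order): (1,3), (2,1), (2,3).
  (1,3) → (3,1).
  (2,1) → (3,2).
  (2,3) → (2,1).
Resulting grid:
N N _
S N _
S S N
All satisfied now.

0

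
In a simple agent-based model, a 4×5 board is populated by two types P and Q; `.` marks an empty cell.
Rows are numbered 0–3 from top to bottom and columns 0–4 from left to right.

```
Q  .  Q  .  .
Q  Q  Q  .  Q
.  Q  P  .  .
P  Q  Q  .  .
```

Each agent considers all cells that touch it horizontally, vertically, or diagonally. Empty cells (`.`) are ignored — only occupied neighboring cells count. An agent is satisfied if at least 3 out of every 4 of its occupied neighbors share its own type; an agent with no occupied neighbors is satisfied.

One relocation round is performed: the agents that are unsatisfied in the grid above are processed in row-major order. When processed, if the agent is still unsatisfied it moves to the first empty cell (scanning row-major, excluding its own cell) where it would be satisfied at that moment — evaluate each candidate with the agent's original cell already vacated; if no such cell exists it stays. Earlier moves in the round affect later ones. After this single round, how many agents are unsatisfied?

Initially unsatisfied (in order): (2,1), (2,2), (3,0), (3,1), (3,2).
  (2,1) → (0,1).
  (2,2) → (3,4).
  (3,0): no empty cell satisfies it; stays.
  (3,1) → (0,3).
  (3,2): now satisfied by earlier moves; stays.
Resulting grid:
Q Q Q Q .
Q Q Q . Q
. . . . .
P . Q . P
All satisfied now.

0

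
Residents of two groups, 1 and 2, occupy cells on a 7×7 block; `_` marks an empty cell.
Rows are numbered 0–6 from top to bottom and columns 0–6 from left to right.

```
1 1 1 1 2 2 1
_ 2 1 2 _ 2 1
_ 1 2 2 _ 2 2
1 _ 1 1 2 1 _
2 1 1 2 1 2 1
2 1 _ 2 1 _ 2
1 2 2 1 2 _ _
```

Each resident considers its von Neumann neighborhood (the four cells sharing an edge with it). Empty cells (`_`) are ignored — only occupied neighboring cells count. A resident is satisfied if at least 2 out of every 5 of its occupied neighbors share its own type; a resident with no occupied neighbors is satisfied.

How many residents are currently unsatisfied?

Row 0: (0,0)1 1/1 satisfied · (0,1)1 2/3 satisfied · (0,2)1 3/3 satisfied · (0,3)1 1/3 not · (0,4)2 1/2 satisfied · (0,5)2 2/3 satisfied · (0,6)1 1/2 satisfied
Row 1: (1,1)2 0/3 not · (1,2)1 1/4 not · (1,3)2 1/3 not · (1,5)2 2/3 satisfied · (1,6)1 1/3 not
Row 2: (2,1)1 0/2 not · (2,2)2 1/4 not · (2,3)2 2/3 satisfied · (2,5)2 2/3 satisfied · (2,6)2 1/2 satisfied
Row 3: (3,0)1 0/1 not · (3,2)1 2/3 satisfied · (3,3)1 1/4 not · (3,4)2 0/3 not · (3,5)1 0/3 not
Row 4: (4,0)2 1/3 not · (4,1)1 2/3 satisfied · (4,2)1 2/3 satisfied · (4,3)2 1/4 not · (4,4)1 1/4 not · (4,5)2 0/3 not · (4,6)1 0/2 not
Row 5: (5,0)2 1/3 not · (5,1)1 1/3 not · (5,3)2 1/3 not · (5,4)1 1/3 not · (5,6)2 0/1 not
Row 6: (6,0)1 0/2 not · (6,1)2 1/3 not · (6,2)2 1/2 satisfied · (6,3)1 0/3 not · (6,4)2 0/2 not
Unsatisfied: (0,3), (1,1), (1,2), (1,3), (1,6), (2,1), (2,2), (3,0), (3,3), (3,4), (3,5), (4,0), (4,3), (4,4), (4,5), (4,6), (5,0), (5,1), (5,3), (5,4), (5,6), (6,0), (6,1), (6,3), (6,4) — 25 in total.

25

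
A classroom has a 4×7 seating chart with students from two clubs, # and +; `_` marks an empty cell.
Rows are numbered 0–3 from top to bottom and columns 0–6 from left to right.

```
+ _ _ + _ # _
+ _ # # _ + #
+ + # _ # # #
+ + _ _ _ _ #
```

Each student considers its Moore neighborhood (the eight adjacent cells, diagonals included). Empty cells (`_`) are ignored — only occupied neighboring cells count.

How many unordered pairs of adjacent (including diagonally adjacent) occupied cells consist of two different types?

Scan each occupied cell's neighbors to the right and below (and the two forward diagonals) so each pair is counted once.
From row 0: 3 unlike of 5 pairs (running 3/5).
From row 1: 5 unlike of 13 pairs (running 8/18).
From row 2: 2 unlike of 11 pairs (running 10/29).
From row 3: 0 unlike of 1 pairs (running 10/30).
Total adjacent occupied pairs: 30; unlike-type pairs: 10.

10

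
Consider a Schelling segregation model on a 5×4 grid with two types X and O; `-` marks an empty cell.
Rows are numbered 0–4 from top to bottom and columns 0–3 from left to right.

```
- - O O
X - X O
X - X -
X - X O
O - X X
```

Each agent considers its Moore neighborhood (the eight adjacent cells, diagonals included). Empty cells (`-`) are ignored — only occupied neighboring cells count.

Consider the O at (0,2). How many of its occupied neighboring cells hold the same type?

Occupied neighbors of (0,2): (0,3)=O, (1,2)=X, (1,3)=O.
Same type (O): 2 of 3.

2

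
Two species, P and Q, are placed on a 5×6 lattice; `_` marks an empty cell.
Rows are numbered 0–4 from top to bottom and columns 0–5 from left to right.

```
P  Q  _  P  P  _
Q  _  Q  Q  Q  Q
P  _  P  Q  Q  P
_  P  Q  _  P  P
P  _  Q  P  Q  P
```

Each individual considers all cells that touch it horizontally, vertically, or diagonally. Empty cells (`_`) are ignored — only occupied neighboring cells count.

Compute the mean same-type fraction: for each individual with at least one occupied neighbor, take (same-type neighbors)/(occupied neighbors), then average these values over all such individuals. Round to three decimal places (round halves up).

(0,0)P 0/2
(0,1)Q 2/3
(0,3)P 1/4
(0,4)P 1/4
(1,0)Q 1/3
(1,2)Q 3/5
(1,3)Q 4/7
(1,4)Q 4/7
(1,5)Q 2/4
(2,0)P 1/2
(2,2)P 1/5
(2,3)Q 5/7
(2,4)Q 4/7
(2,5)P 2/5
(3,1)P 3/5
(3,2)Q 2/5
(3,4)P 4/7
(3,5)P 3/5
(4,0)P 1/1
(4,2)Q 1/3
(4,3)P 1/4
(4,4)Q 0/4
(4,5)P 2/3
Sum over 23 individuals: 0/2 + 2/3 + 1/4 + 1/4 + 1/3 + 3/5 + 4/7 + 4/7 + 2/4 + 1/2 + 1/5 + 5/7 + 4/7 + 2/5 + 3/5 + 2/5 + 4/7 + 3/5 + 1/1 + 1/3 + 1/4 + 0/4 + 2/3 = 211/20; mean = 211/20 ÷ 23 = 211/460 = 0.458695… → 0.459.

0.459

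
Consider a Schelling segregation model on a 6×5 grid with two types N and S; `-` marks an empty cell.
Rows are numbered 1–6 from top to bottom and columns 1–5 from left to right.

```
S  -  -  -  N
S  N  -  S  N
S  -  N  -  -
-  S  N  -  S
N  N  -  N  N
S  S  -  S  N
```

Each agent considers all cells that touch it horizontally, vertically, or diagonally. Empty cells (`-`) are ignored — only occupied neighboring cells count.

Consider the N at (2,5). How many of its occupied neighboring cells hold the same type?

Occupied neighbors of (2,5): (1,5)=N, (2,4)=S.
Same type (N): 1 of 2.

1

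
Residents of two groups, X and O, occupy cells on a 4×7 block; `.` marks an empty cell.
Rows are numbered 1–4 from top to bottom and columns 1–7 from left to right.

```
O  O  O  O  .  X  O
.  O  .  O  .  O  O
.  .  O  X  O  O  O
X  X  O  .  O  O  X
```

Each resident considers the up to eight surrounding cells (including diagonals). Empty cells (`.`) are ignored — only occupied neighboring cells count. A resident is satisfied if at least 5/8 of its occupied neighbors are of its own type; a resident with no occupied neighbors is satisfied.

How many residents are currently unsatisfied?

6

(1,1)O 2/2 ✓
(1,2)O 3/3 ✓
(1,3)O 4/4 ✓
(1,4)O 2/2 ✓
(1,6)X 0/3 ✗
(1,7)O 2/3 ✓
(2,2)O 4/4 ✓
(2,4)O 4/5 ✓
(2,6)O 5/6 ✓
(2,7)O 4/5 ✓
(3,3)O 3/5 ✗
(3,4)X 0/5 ✗
(3,5)O 5/6 ✓
(3,6)O 6/7 ✓
(3,7)O 4/5 ✓
(4,1)X 1/1 ✓
(4,2)X 1/3 ✗
(4,3)O 1/3 ✗
(4,5)O 3/4 ✓
(4,6)O 4/5 ✓
(4,7)X 0/3 ✗
Unsatisfied: (1,6), (3,3), (3,4), (4,2), (4,3), (4,7) — 6 in total.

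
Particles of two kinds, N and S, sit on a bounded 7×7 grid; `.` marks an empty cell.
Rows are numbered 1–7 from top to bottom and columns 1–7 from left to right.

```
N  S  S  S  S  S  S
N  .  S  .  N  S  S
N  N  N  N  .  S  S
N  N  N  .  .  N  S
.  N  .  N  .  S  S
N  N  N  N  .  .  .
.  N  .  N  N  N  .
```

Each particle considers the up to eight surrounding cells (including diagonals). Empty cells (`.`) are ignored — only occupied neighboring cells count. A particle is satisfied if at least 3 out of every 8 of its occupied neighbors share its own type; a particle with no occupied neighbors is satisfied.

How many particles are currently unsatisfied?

(1,1)N 1/2 satisfied
(1,2)S 2/4 satisfied
(1,3)S 3/3 satisfied
(1,4)S 3/4 satisfied
(1,5)S 3/4 satisfied
(1,6)S 4/5 satisfied
(1,7)S 3/3 satisfied
(2,1)N 3/4 satisfied
(2,3)S 3/6 satisfied
(2,5)N 1/6 not
(2,6)S 6/7 satisfied
(2,7)S 5/5 satisfied
(3,1)N 4/4 satisfied
(3,2)N 6/7 satisfied
(3,3)N 4/5 satisfied
(3,4)N 3/4 satisfied
(3,6)S 4/6 satisfied
(3,7)S 4/5 satisfied
(4,1)N 4/4 satisfied
(4,2)N 6/6 satisfied
(4,3)N 6/6 satisfied
(4,6)N 0/5 not
(4,7)S 4/5 satisfied
(5,2)N 6/6 satisfied
(5,4)N 3/3 satisfied
(5,6)S 2/3 satisfied
(5,7)S 2/3 satisfied
(6,1)N 3/3 satisfied
(6,2)N 4/4 satisfied
(6,3)N 6/6 satisfied
(6,4)N 4/4 satisfied
(7,2)N 3/3 satisfied
(7,4)N 3/3 satisfied
(7,5)N 3/3 satisfied
(7,6)N 1/1 satisfied
Unsatisfied: (2,5), (4,6) — 2 in total.

2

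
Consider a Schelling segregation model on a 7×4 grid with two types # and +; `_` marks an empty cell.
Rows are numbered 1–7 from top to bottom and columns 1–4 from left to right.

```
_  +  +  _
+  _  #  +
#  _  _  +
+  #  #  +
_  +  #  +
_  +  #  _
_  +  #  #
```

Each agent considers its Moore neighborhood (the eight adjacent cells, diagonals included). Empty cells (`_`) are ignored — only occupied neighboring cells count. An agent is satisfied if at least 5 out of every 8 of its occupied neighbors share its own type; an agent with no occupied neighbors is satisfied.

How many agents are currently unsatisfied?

Row 1: (1,2)+ 2/3 ✓ · (1,3)+ 2/3 ✓
Row 2: (2,1)+ 1/2 ✗ · (2,3)# 0/4 ✗ · (2,4)+ 2/3 ✓
Row 3: (3,1)# 1/3 ✗ · (3,4)+ 2/4 ✗
Row 4: (4,1)+ 1/3 ✗ · (4,2)# 3/5 ✗ · (4,3)# 2/6 ✗ · (4,4)+ 2/4 ✗
Row 5: (5,2)+ 2/6 ✗ · (5,3)# 3/7 ✗ · (5,4)+ 1/4 ✗
Row 6: (6,2)+ 2/5 ✗ · (6,3)# 3/7 ✗
Row 7: (7,2)+ 1/3 ✗ · (7,3)# 2/4 ✗ · (7,4)# 2/2 ✓
Unsatisfied: (2,1), (2,3), (3,1), (3,4), (4,1), (4,2), (4,3), (4,4), (5,2), (5,3), (5,4), (6,2), (6,3), (7,2), (7,3) — 15 in total.

15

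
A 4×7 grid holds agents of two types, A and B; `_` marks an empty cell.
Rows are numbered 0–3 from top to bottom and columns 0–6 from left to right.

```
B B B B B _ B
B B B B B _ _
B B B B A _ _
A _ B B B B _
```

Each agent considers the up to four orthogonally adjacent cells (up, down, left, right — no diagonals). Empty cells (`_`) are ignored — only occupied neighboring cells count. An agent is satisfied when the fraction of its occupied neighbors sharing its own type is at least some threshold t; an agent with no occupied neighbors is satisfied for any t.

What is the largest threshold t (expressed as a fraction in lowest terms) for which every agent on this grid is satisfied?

0/1

(0,0)B 2/2
(0,1)B 3/3
(0,2)B 3/3
(0,3)B 3/3
(0,4)B 2/2
(0,6)B — no occupied neighbors
(1,0)B 3/3
(1,1)B 4/4
(1,2)B 4/4
(1,3)B 4/4
(1,4)B 2/3
(2,0)B 2/3
(2,1)B 3/3
(2,2)B 4/4
(2,3)B 3/4
(2,4)A 0/3
(3,0)A 0/1
(3,2)B 2/2
(3,3)B 3/3
(3,4)B 2/3
(3,5)B 1/1
The smallest same-type fraction is 0/3 at (2,4), which reduces to 0/1. Any threshold above that leaves this agent unsatisfied.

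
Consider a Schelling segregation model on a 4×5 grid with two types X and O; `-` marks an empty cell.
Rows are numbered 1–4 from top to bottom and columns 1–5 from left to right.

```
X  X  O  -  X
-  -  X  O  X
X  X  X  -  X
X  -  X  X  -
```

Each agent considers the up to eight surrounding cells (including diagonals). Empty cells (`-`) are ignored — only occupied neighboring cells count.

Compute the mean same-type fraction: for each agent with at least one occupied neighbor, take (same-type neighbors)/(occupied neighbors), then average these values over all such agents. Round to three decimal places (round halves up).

Row 1: (1,1)X 1/1 · (1,2)X 2/3 · (1,3)O 1/3 · (1,5)X 1/2
Row 2: (2,3)X 3/5 · (2,4)O 1/6 · (2,5)X 2/3
Row 3: (3,1)X 2/2 · (3,2)X 5/5 · (3,3)X 4/5 · (3,5)X 2/3
Row 4: (4,1)X 2/2 · (4,3)X 3/3 · (4,4)X 3/3
Sum over 14 agents: 1/1 + 2/3 + 1/3 + 1/2 + 3/5 + 1/6 + 2/3 + 2/2 + 5/5 + 4/5 + 2/3 + 2/2 + 3/3 + 3/3 = 52/5; mean = 52/5 ÷ 14 = 26/35 = 0.742857… → 0.743.

0.743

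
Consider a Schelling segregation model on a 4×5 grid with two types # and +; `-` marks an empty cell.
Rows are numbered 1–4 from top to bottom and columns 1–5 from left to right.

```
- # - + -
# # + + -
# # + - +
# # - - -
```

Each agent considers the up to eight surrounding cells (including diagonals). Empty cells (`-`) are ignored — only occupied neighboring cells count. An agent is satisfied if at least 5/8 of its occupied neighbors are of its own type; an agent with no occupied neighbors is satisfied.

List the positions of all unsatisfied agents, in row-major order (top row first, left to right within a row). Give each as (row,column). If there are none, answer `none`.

(2,3), (3,3)

Row 1: (1,2)# 2/3 ✓ · (1,4)+ 2/2 ✓
Row 2: (2,1)# 4/4 ✓ · (2,2)# 4/6 ✓ · (2,3)+ 3/6 ✗ · (2,4)+ 4/4 ✓
Row 3: (3,1)# 5/5 ✓ · (3,2)# 5/7 ✓ · (3,3)+ 2/5 ✗ · (3,5)+ 1/1 ✓
Row 4: (4,1)# 3/3 ✓ · (4,2)# 3/4 ✓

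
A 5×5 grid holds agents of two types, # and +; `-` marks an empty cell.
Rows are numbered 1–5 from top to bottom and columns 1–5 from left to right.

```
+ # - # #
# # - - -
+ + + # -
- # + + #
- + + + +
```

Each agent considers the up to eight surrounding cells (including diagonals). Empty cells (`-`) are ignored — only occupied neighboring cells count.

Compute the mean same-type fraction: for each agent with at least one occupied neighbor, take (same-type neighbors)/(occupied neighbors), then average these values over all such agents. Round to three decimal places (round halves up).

0.530

(1,1)+ 0/3
(1,2)# 2/3
(1,4)# 1/1
(1,5)# 1/1
(2,1)# 2/5
(2,2)# 2/6
(3,1)+ 1/4
(3,2)+ 3/6
(3,3)+ 3/6
(3,4)# 1/4
(4,2)# 0/6
(4,3)+ 6/8
(4,4)+ 5/7
(4,5)# 1/4
(5,2)+ 2/3
(5,3)+ 4/5
(5,4)+ 4/5
(5,5)+ 2/3
Sum over 18 agents: 0/3 + 2/3 + 1/1 + 1/1 + 2/5 + 2/6 + 1/4 + 3/6 + 3/6 + 1/4 + 0/6 + 6/8 + 5/7 + 1/4 + 2/3 + 4/5 + 4/5 + 2/3 = 401/42; mean = 401/42 ÷ 18 = 401/756 = 0.530423… → 0.530.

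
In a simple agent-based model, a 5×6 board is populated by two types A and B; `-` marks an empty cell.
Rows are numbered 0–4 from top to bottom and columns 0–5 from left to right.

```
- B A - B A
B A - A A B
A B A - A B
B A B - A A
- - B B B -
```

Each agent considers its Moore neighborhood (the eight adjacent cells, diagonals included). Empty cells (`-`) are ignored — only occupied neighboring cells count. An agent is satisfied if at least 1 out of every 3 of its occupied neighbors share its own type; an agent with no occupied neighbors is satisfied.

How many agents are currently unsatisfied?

2

(0,1)B 1/3 satisfied
(0,2)A 2/3 satisfied
(0,4)B 1/4 not
(0,5)A 1/3 satisfied
(1,0)B 2/4 satisfied
(1,1)A 3/6 satisfied
(1,3)A 4/5 satisfied
(1,4)A 3/6 satisfied
(1,5)B 2/5 satisfied
(2,0)A 2/5 satisfied
(2,1)B 3/7 satisfied
(2,2)A 3/5 satisfied
(2,4)A 4/6 satisfied
(2,5)B 1/5 not
(3,0)B 1/3 satisfied
(3,1)A 2/6 satisfied
(3,2)B 3/5 satisfied
(3,4)A 2/5 satisfied
(3,5)A 2/4 satisfied
(4,2)B 2/3 satisfied
(4,3)B 3/4 satisfied
(4,4)B 1/3 satisfied
Unsatisfied: (0,4), (2,5) — 2 in total.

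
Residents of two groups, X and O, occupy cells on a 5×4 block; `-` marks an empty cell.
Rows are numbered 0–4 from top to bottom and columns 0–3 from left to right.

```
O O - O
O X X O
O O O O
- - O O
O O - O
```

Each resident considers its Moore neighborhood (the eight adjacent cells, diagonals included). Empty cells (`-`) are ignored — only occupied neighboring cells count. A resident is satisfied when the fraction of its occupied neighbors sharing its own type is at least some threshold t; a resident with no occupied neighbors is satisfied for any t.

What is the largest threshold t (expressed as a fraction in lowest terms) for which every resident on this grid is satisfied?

1/7

Row 0: (0,0)O 2/3 · (0,1)O 2/4 · (0,3)O 1/2
Row 1: (1,0)O 4/5 · (1,1)X 1/7 · (1,2)X 1/7 · (1,3)O 3/4
Row 2: (2,0)O 2/3 · (2,1)O 4/6 · (2,2)O 5/7 · (2,3)O 4/5
Row 3: (3,2)O 6/6 · (3,3)O 4/4
Row 4: (4,0)O 1/1 · (4,1)O 2/2 · (4,3)O 2/2
The smallest same-type fraction is 1/7 at (1,1), which reduces to 1/7. Any threshold above that leaves this resident unsatisfied.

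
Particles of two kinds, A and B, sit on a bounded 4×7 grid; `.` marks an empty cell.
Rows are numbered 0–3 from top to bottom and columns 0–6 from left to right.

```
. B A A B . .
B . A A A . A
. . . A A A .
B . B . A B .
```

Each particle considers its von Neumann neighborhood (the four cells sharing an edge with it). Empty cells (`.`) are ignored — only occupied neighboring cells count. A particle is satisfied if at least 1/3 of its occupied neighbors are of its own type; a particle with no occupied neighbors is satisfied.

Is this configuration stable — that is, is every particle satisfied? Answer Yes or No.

No

(0,1)B 0/1 ✗
(0,2)A 2/3 ✓
(0,3)A 2/3 ✓
(0,4)B 0/2 ✗
(1,0)B 0/0 ✓
(1,2)A 2/2 ✓
(1,3)A 4/4 ✓
(1,4)A 2/3 ✓
(1,6)A 0/0 ✓
(2,3)A 2/2 ✓
(2,4)A 4/4 ✓
(2,5)A 1/2 ✓
(3,0)B 0/0 ✓
(3,2)B 0/0 ✓
(3,4)A 1/2 ✓
(3,5)B 0/2 ✗
For instance (0,1) has only 0/1 same-type neighbors, below 1/3.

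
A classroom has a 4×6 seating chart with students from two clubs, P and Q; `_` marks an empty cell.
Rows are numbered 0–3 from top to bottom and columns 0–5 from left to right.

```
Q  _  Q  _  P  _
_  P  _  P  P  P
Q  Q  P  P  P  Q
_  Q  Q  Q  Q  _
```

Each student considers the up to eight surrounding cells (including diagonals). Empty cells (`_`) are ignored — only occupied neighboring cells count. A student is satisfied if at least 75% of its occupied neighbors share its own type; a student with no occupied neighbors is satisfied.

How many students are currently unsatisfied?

(0,0)Q 0/1 unhappy
(0,2)Q 0/2 unhappy
(0,4)P 3/3 ok
(1,1)P 1/5 unhappy
(1,3)P 5/6 ok
(1,4)P 5/6 ok
(1,5)P 3/4 ok
(2,0)Q 2/3 unhappy
(2,1)Q 3/5 unhappy
(2,2)P 3/7 unhappy
(2,3)P 4/7 unhappy
(2,4)P 4/7 unhappy
(2,5)Q 1/4 unhappy
(3,1)Q 3/4 ok
(3,2)Q 3/5 unhappy
(3,3)Q 2/5 unhappy
(3,4)Q 2/4 unhappy
Unsatisfied: (0,0), (0,2), (1,1), (2,0), (2,1), (2,2), (2,3), (2,4), (2,5), (3,2), (3,3), (3,4) — 12 in total.

12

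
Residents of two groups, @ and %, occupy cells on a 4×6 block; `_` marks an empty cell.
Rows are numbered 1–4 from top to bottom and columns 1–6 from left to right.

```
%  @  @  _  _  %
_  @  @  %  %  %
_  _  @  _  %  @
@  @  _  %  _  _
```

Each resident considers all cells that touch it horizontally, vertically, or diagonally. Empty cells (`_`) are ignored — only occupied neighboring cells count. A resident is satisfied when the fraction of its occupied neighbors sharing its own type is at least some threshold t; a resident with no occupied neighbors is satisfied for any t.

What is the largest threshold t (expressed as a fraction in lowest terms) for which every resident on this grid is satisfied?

0/1

(1,1)% 0/2
(1,2)@ 3/4
(1,3)@ 3/4
(1,6)% 2/2
(2,2)@ 4/5
(2,3)@ 4/5
(2,4)% 2/5
(2,5)% 4/5
(2,6)% 3/4
(3,3)@ 3/5
(3,5)% 4/5
(3,6)@ 0/3
(4,1)@ 1/1
(4,2)@ 2/2
(4,4)% 1/2
The smallest same-type fraction is 0/2 at (1,1), which reduces to 0/1. Any threshold above that leaves this resident unsatisfied.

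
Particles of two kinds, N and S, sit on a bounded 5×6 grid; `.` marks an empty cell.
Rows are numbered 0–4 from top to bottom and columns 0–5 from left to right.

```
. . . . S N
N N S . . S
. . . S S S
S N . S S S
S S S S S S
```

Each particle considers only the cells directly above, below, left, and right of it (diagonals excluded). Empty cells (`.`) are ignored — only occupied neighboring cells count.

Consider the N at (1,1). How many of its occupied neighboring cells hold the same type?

Occupied neighbors of (1,1): (1,0)=N, (1,2)=S.
Same type (N): 1 of 2.

1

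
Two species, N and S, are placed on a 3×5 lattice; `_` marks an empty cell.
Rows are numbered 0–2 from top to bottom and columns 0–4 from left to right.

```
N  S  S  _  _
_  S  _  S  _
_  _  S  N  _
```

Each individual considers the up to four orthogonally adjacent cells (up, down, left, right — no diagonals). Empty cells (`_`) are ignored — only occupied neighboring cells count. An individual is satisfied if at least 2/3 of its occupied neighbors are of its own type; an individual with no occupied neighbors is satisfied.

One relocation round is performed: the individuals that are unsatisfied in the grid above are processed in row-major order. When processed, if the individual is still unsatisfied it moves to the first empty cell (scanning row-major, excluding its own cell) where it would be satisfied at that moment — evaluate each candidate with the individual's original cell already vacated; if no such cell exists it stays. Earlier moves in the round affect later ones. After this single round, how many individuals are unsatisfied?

Initially unsatisfied (in order): (0,0), (1,3), (2,2), (2,3).
  (0,0) → (0,4).
  (1,3) → (0,0).
  (2,2) → (1,0).
  (2,3): now satisfied by earlier moves; stays.
Resulting grid:
S S S _ N
S S _ _ _
_ _ _ N _
All satisfied now.

0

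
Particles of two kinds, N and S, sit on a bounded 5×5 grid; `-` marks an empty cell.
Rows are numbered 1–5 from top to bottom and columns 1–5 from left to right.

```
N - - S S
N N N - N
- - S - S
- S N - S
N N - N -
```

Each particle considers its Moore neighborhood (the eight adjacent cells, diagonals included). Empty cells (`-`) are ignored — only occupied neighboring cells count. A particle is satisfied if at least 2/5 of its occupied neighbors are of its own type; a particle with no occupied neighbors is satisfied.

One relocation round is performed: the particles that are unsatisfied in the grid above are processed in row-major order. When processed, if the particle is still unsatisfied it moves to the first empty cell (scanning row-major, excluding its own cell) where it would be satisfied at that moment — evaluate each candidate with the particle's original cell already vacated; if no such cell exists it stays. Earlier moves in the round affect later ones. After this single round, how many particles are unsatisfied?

1

Initially unsatisfied (in order): (1,4), (2,3), (2,5), (3,3), (4,2).
  (1,4) → (2,4).
  (2,3) → (1,2).
  (2,5) → (1,3).
  (3,3): now satisfied by earlier moves; stays.
  (4,2) → (1,4).
Resulting grid:
N N N S S
N N - S -
- - S - S
- - N - S
N N - N -
Unsatisfied now: (3,3).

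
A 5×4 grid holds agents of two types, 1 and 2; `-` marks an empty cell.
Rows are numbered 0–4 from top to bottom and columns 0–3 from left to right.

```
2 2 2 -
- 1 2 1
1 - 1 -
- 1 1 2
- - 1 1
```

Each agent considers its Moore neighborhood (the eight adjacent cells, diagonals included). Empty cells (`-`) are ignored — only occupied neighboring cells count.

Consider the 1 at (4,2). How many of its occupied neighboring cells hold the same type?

3

Occupied neighbors of (4,2): (3,1)=1, (3,2)=1, (3,3)=2, (4,3)=1.
Same type (1): 3 of 4.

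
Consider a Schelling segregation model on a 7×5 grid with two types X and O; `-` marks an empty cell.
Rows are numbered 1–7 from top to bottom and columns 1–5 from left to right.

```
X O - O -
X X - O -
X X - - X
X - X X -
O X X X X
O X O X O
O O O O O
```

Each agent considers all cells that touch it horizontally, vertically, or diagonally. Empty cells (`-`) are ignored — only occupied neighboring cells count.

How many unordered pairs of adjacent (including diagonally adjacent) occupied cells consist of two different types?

Scan each occupied cell's neighbors to the right and below (and the two forward diagonals) so each pair is counted once.
From row 1: 3 unlike of 6 pairs (running 3/6).
From row 2: 1 unlike of 6 pairs (running 4/12).
From row 3: 0 unlike of 5 pairs (running 4/17).
From row 4: 1 unlike of 9 pairs (running 5/26).
From row 5: 8 unlike of 17 pairs (running 13/43).
From row 6: 10 unlike of 17 pairs (running 23/60).
From row 7: 0 unlike of 4 pairs (running 23/64).
Total adjacent occupied pairs: 64; unlike-type pairs: 23.

23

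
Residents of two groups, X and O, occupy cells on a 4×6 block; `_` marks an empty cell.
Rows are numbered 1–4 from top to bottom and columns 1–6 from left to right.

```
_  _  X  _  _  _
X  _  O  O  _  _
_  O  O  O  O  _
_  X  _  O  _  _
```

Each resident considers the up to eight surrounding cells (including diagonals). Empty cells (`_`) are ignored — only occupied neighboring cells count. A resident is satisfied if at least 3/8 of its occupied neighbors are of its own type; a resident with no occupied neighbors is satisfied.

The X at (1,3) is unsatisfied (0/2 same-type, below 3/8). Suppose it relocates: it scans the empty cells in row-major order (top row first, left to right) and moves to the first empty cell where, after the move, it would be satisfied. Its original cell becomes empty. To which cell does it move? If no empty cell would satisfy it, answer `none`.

(1,1)

Vacating (1,3). Empty cells in order:
  (1,1): 1/1 same-type → satisfied — stop here.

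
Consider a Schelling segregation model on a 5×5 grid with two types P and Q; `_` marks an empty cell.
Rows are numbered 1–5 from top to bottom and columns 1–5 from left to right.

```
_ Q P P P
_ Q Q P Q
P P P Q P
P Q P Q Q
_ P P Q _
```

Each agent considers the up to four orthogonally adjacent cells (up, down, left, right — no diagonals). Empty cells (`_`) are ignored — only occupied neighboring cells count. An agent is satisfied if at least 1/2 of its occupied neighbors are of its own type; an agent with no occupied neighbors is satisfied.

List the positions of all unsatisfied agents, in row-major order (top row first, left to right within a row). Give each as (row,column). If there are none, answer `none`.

(1,3), (2,3), (2,4), (2,5), (3,4), (3,5), (4,2)

(1,2)Q 1/2 ok
(1,3)P 1/3 unhappy
(1,4)P 3/3 ok
(1,5)P 1/2 ok
(2,2)Q 2/3 ok
(2,3)Q 1/4 unhappy
(2,4)P 1/4 unhappy
(2,5)Q 0/3 unhappy
(3,1)P 2/2 ok
(3,2)P 2/4 ok
(3,3)P 2/4 ok
(3,4)Q 1/4 unhappy
(3,5)P 0/3 unhappy
(4,1)P 1/2 ok
(4,2)Q 0/4 unhappy
(4,3)P 2/4 ok
(4,4)Q 3/4 ok
(4,5)Q 1/2 ok
(5,2)P 1/2 ok
(5,3)P 2/3 ok
(5,4)Q 1/2 ok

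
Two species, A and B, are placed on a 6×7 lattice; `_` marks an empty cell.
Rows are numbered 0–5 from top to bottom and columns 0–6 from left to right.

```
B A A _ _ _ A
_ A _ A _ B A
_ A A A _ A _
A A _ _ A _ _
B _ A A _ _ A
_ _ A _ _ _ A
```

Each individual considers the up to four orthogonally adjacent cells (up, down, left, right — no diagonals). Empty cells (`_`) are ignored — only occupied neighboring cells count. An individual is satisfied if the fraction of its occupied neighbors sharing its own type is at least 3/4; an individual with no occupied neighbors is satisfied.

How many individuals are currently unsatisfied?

7

(0,0)B 0/1 unhappy
(0,1)A 2/3 unhappy
(0,2)A 1/1 ok
(0,6)A 1/1 ok
(1,1)A 2/2 ok
(1,3)A 1/1 ok
(1,5)B 0/2 unhappy
(1,6)A 1/2 unhappy
(2,1)A 3/3 ok
(2,2)A 2/2 ok
(2,3)A 2/2 ok
(2,5)A 0/1 unhappy
(3,0)A 1/2 unhappy
(3,1)A 2/2 ok
(3,4)A 0/0 ok
(4,0)B 0/1 unhappy
(4,2)A 2/2 ok
(4,3)A 1/1 ok
(4,6)A 1/1 ok
(5,2)A 1/1 ok
(5,6)A 1/1 ok
Unsatisfied: (0,0), (0,1), (1,5), (1,6), (2,5), (3,0), (4,0) — 7 in total.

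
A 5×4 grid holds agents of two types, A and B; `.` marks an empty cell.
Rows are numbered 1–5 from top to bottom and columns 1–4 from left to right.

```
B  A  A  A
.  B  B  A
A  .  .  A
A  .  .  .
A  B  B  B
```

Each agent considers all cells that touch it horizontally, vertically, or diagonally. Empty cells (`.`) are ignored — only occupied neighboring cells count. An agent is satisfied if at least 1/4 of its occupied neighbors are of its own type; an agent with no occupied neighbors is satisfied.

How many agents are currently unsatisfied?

1

(1,1)B 1/2 ok
(1,2)A 1/4 ok
(1,3)A 3/5 ok
(1,4)A 2/3 ok
(2,2)B 2/5 ok
(2,3)B 1/6 unhappy
(2,4)A 3/4 ok
(3,1)A 1/2 ok
(3,4)A 1/2 ok
(4,1)A 2/3 ok
(5,1)A 1/2 ok
(5,2)B 1/3 ok
(5,3)B 2/2 ok
(5,4)B 1/1 ok
Unsatisfied: (2,3) — 1 in total.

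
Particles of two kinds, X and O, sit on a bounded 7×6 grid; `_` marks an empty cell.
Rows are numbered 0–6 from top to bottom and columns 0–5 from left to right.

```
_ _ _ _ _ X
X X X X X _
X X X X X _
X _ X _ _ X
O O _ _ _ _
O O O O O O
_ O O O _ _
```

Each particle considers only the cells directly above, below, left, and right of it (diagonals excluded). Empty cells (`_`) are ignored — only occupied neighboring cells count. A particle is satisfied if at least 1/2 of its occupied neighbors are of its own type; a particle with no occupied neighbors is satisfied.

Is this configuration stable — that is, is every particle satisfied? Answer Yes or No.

Row 0: (0,5)X 0/0 ✓
Row 1: (1,0)X 2/2 ✓ · (1,1)X 3/3 ✓ · (1,2)X 3/3 ✓ · (1,3)X 3/3 ✓ · (1,4)X 2/2 ✓
Row 2: (2,0)X 3/3 ✓ · (2,1)X 3/3 ✓ · (2,2)X 4/4 ✓ · (2,3)X 3/3 ✓ · (2,4)X 2/2 ✓
Row 3: (3,0)X 1/2 ✓ · (3,2)X 1/1 ✓ · (3,5)X 0/0 ✓
Row 4: (4,0)O 2/3 ✓ · (4,1)O 2/2 ✓
Row 5: (5,0)O 2/2 ✓ · (5,1)O 4/4 ✓ · (5,2)O 3/3 ✓ · (5,3)O 3/3 ✓ · (5,4)O 2/2 ✓ · (5,5)O 1/1 ✓
Row 6: (6,1)O 2/2 ✓ · (6,2)O 3/3 ✓ · (6,3)O 2/2 ✓
All meet the threshold, so the configuration is stable.

Yes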